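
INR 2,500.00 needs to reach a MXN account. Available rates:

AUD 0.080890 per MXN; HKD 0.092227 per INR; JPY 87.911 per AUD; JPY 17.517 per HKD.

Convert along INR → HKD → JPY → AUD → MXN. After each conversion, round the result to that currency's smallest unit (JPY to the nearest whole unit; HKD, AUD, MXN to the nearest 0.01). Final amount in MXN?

MXN 567.93

INR 2,500.00 × 0.092227 = HKD 230.57
HKD 230.57 × 17.517 = JPY 4,039
JPY 4,039 ÷ 87.911 = AUD 45.94
AUD 45.94 ÷ 0.080890 = MXN 567.93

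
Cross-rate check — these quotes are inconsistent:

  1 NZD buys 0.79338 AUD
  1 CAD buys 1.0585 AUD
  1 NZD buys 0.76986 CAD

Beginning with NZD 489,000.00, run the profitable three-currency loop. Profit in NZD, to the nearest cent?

Profit: NZD 13,261.89

Profitable loop is NZD → CAD → AUD → NZD:
NZD 489,000.00 × 0.76986 = CAD 376,461.54
CAD 376,461.54 × 1.0585 = AUD 398,484.54
AUD 398,484.54 ÷ 0.79338 = NZD 502,261.89
Profit = NZD 502,261.89 − NZD 489,000.00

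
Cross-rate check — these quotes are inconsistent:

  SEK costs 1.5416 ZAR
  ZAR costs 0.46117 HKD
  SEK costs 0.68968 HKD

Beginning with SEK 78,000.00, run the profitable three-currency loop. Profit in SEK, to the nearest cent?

Profit: SEK 2,404.38

Profitable loop is SEK → ZAR → HKD → SEK:
SEK 78,000.00 × 1.5416 = ZAR 120,244.80
ZAR 120,244.80 × 0.46117 = HKD 55,453.29
HKD 55,453.29 ÷ 0.68968 = SEK 80,404.38
Profit = SEK 80,404.38 − SEK 78,000.00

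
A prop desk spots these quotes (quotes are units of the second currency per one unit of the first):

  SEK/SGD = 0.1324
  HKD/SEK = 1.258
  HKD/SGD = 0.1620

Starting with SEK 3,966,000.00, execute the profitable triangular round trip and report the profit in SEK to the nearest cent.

Profitable loop is SEK → SGD → HKD → SEK:
SEK 3,966,000.00 × 0.1324 = SGD 525,098.40
SGD 525,098.40 ÷ 0.1620 = HKD 3,241,348.15
HKD 3,241,348.15 × 1.258 = SEK 4,077,615.97
Profit = SEK 4,077,615.97 − SEK 3,966,000.00

Profit: SEK 111,615.97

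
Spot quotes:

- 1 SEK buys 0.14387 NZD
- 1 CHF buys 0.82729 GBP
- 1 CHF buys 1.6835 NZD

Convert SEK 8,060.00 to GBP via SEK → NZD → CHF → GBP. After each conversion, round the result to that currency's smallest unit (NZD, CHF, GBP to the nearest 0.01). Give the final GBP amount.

GBP 569.84

SEK 8,060.00 × 0.14387 = NZD 1,159.59
NZD 1,159.59 ÷ 1.6835 = CHF 688.80
CHF 688.80 × 0.82729 = GBP 569.84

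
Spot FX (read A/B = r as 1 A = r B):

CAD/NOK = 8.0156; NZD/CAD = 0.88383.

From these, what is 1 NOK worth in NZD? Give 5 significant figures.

NOK/NZD = 0.14115

1 NOK ÷ 8.0156 = 0.124757 CAD
0.124757 CAD ÷ 0.88383 = 0.141155 NZD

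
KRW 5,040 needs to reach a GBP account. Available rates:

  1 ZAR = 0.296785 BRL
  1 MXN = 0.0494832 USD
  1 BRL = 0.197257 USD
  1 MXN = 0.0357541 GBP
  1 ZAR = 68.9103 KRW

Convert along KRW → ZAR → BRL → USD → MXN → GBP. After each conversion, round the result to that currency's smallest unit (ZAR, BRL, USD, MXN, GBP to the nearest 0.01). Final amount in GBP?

GBP 3.09

KRW 5,040 ÷ 68.9103 = ZAR 73.14
ZAR 73.14 × 0.296785 = BRL 21.71
BRL 21.71 × 0.197257 = USD 4.28
USD 4.28 ÷ 0.0494832 = MXN 86.49
MXN 86.49 × 0.0357541 = GBP 3.09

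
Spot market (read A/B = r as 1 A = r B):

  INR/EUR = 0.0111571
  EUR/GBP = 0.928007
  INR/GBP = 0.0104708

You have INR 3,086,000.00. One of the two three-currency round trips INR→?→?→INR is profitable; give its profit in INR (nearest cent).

Profitable loop is INR → GBP → EUR → INR:
INR 3,086,000.00 × 0.0104708 = GBP 32,312.89
GBP 32,312.89 ÷ 0.928007 = EUR 34,819.66
EUR 34,819.66 ÷ 0.0111571 = INR 3,120,852.25
Profit = INR 3,120,852.25 − INR 3,086,000.00

Profit: INR 34,852.25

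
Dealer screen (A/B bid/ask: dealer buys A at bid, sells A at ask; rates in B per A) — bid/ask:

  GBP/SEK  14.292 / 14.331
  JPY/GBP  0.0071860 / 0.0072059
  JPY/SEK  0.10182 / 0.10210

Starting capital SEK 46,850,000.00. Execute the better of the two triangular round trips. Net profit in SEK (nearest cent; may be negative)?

Best loop SEK → JPY → GBP → SEK:
SEK 46,850,000.00 ÷ 0.10210 (buy JPY at ask) = JPY 458,863,859
JPY 458,863,859 × 0.0071860 (sell JPY at bid) = GBP 3,297,395.69
GBP 3,297,395.69 × 14.292 (sell GBP at bid) = SEK 47,126,379.21

Net profit: SEK 276,379.21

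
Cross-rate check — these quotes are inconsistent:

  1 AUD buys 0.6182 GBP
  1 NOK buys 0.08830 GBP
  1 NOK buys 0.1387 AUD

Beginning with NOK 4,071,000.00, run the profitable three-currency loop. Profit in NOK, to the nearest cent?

Profitable loop is NOK → GBP → AUD → NOK:
NOK 4,071,000.00 × 0.08830 = GBP 359,469.30
GBP 359,469.30 ÷ 0.6182 = AUD 581,477.35
AUD 581,477.35 ÷ 0.1387 = NOK 4,192,338.53
Profit = NOK 4,192,338.53 − NOK 4,071,000.00

Profit: NOK 121,338.53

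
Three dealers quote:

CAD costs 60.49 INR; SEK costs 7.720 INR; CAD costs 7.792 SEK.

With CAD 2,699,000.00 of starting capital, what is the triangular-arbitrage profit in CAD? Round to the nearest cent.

Profitable loop is CAD → INR → SEK → CAD:
CAD 2,699,000.00 × 60.49 = INR 163,262,510.00
INR 163,262,510.00 ÷ 7.720 = SEK 21,147,993.52
SEK 21,147,993.52 ÷ 7.792 = CAD 2,714,064.88
Profit = CAD 2,714,064.88 − CAD 2,699,000.00

Profit: CAD 15,064.88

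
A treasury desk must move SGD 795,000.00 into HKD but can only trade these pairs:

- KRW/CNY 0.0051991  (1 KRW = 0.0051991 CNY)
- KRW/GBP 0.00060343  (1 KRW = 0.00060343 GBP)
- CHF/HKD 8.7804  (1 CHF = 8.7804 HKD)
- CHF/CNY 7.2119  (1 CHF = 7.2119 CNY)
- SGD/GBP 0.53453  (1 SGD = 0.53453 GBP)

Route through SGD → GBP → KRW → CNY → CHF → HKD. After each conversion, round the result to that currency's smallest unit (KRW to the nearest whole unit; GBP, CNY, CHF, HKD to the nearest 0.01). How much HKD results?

SGD 795,000.00 × 0.53453 = GBP 424,951.35
GBP 424,951.35 ÷ 0.00060343 = KRW 704,226,422
KRW 704,226,422 × 0.0051991 = CNY 3,661,343.59
CNY 3,661,343.59 ÷ 7.2119 = CHF 507,680.86
CHF 507,680.86 × 8.7804 = HKD 4,457,641.02

HKD 4,457,641.02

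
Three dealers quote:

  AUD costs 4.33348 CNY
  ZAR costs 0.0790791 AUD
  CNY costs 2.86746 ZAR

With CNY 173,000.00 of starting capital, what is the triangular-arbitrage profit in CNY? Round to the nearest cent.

Profitable loop is CNY → AUD → ZAR → CNY:
CNY 173,000.00 ÷ 4.33348 = AUD 39,921.73
AUD 39,921.73 ÷ 0.0790791 = ZAR 504,832.83
ZAR 504,832.83 ÷ 2.86746 = CNY 176,055.75
Profit = CNY 176,055.75 − CNY 173,000.00

Profit: CNY 3,055.75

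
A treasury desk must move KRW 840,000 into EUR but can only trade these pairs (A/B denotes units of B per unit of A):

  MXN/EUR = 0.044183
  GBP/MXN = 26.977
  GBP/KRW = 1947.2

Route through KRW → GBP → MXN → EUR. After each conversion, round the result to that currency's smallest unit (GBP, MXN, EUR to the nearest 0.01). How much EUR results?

EUR 514.18

KRW 840,000 ÷ 1947.2 = GBP 431.39
GBP 431.39 × 26.977 = MXN 11,637.61
MXN 11,637.61 × 0.044183 = EUR 514.18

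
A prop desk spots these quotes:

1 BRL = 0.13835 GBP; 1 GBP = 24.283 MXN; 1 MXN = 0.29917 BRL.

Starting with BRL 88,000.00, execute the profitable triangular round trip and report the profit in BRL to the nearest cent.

Profit: BRL 446.82

Profitable loop is BRL → GBP → MXN → BRL:
BRL 88,000.00 × 0.13835 = GBP 12,174.80
GBP 12,174.80 × 24.283 = MXN 295,640.67
MXN 295,640.67 × 0.29917 = BRL 88,446.82
Profit = BRL 88,446.82 − BRL 88,000.00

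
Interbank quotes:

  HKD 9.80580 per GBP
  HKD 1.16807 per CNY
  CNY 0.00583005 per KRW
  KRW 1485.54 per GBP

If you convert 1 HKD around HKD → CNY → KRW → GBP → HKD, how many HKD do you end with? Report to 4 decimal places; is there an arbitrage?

Around HKD → CNY → KRW → GBP → HKD: 1 ÷ 1.16807 ÷ 0.00583005 ÷ 1485.54 × 9.80580 = 0.969298
Product < 1; profitable direction is HKD → GBP → KRW → CNY → HKD.

0.9693 (arbitrage exists)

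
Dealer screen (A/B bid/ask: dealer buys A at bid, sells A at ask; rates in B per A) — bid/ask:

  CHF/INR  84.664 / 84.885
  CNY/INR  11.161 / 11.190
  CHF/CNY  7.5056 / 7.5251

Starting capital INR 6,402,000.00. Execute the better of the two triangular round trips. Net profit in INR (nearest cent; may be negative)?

Net profit: INR 34,830.76

Best loop INR → CNY → CHF → INR:
INR 6,402,000.00 ÷ 11.190 (buy CNY at ask) = CNY 572,117.96
CNY 572,117.96 ÷ 7.5251 (buy CHF at ask) = CHF 76,027.95
CHF 76,027.95 × 84.664 (sell CHF at bid) = INR 6,436,830.76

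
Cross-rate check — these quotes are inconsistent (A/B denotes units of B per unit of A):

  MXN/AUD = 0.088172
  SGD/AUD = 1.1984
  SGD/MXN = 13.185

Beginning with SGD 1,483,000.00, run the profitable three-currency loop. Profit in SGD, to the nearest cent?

Profitable loop is SGD → AUD → MXN → SGD:
SGD 1,483,000.00 × 1.1984 = AUD 1,777,227.20
AUD 1,777,227.20 ÷ 0.088172 = MXN 20,156,367.10
MXN 20,156,367.10 ÷ 13.185 = SGD 1,528,734.71
Profit = SGD 1,528,734.71 − SGD 1,483,000.00

Profit: SGD 45,734.71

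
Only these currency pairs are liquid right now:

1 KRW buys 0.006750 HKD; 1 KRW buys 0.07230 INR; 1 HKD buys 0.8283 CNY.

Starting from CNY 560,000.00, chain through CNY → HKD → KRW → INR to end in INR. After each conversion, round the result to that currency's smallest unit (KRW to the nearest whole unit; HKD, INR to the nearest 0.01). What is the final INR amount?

CNY 560,000.00 ÷ 0.8283 = HKD 676,083.54
HKD 676,083.54 ÷ 0.006750 = KRW 100,160,524
KRW 100,160,524 × 0.07230 = INR 7,241,605.89

INR 7,241,605.89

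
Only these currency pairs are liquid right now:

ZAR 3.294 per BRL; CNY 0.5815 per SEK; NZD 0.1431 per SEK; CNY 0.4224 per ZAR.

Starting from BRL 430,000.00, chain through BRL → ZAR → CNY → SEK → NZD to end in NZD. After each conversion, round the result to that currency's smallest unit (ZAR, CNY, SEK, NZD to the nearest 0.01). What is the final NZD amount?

BRL 430,000.00 × 3.294 = ZAR 1,416,420.00
ZAR 1,416,420.00 × 0.4224 = CNY 598,295.81
CNY 598,295.81 ÷ 0.5815 = SEK 1,028,883.59
SEK 1,028,883.59 × 0.1431 = NZD 147,233.24

NZD 147,233.24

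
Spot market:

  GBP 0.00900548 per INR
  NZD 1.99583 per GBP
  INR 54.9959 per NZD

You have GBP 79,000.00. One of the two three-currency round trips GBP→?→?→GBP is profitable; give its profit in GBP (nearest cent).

Profit: GBP 922.00

Profitable loop is GBP → INR → NZD → GBP:
GBP 79,000.00 ÷ 0.00900548 = INR 8,772,436.34
INR 8,772,436.34 ÷ 54.9959 = NZD 159,510.73
NZD 159,510.73 ÷ 1.99583 = GBP 79,922.00
Profit = GBP 79,922.00 − GBP 79,000.00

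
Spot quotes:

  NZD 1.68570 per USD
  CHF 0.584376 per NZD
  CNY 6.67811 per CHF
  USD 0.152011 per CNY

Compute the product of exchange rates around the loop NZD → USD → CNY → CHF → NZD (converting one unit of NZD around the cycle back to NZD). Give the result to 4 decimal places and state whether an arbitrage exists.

1.0000 (no arbitrage)

Around NZD → USD → CNY → CHF → NZD: 1 ÷ 1.68570 ÷ 0.152011 ÷ 6.67811 ÷ 0.584376 = 0.999997
Product ≈ 1 (deviation 0.000%, within rounding noise).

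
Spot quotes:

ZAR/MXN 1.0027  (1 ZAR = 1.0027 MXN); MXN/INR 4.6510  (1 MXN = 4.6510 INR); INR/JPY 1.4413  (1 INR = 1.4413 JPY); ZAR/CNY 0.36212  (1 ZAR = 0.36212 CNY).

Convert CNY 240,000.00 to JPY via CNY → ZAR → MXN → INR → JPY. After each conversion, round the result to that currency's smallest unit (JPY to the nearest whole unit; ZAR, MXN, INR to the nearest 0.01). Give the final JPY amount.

CNY 240,000.00 ÷ 0.36212 = ZAR 662,763.72
ZAR 662,763.72 × 1.0027 = MXN 664,553.18
MXN 664,553.18 × 4.6510 = INR 3,090,836.84
INR 3,090,836.84 × 1.4413 = JPY 4,454,823

JPY 4,454,823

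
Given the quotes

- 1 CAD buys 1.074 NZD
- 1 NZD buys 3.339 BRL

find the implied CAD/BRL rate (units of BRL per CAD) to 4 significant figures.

CAD/BRL = 3.586

1 CAD × 1.074 = 1.074 NZD
1.074 NZD × 3.339 = 3.58609 BRL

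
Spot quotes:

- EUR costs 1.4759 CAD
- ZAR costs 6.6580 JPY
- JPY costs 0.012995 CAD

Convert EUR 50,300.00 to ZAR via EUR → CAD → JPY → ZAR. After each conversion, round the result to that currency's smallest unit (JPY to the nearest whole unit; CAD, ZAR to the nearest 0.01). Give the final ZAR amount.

ZAR 858,034.70

EUR 50,300.00 × 1.4759 = CAD 74,237.77
CAD 74,237.77 ÷ 0.012995 = JPY 5,712,795
JPY 5,712,795 ÷ 6.6580 = ZAR 858,034.70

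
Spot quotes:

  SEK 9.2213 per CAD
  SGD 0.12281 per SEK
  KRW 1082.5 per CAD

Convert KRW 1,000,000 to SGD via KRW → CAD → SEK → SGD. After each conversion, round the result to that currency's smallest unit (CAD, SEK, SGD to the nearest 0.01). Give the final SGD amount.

KRW 1,000,000 ÷ 1082.5 = CAD 923.79
CAD 923.79 × 9.2213 = SEK 8,518.54
SEK 8,518.54 × 0.12281 = SGD 1,046.16

SGD 1,046.16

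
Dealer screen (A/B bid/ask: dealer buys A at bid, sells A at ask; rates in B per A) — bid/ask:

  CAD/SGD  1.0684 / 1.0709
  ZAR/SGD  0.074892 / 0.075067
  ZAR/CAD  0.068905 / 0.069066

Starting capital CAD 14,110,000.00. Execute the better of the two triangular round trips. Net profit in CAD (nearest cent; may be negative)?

Best loop CAD → ZAR → SGD → CAD:
CAD 14,110,000.00 ÷ 0.069066 (buy ZAR at ask) = ZAR 204,297,338.78
ZAR 204,297,338.78 × 0.074892 (sell ZAR at bid) = SGD 15,300,236.30
SGD 15,300,236.30 ÷ 1.0709 (buy CAD at ask) = CAD 14,287,268.93

Net profit: CAD 177,268.93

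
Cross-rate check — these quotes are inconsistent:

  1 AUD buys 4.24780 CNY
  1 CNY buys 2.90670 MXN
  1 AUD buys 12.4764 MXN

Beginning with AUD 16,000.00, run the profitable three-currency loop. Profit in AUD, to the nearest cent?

Profit: AUD 167.58

Profitable loop is AUD → MXN → CNY → AUD:
AUD 16,000.00 × 12.4764 = MXN 199,622.40
MXN 199,622.40 ÷ 2.90670 = CNY 68,676.64
CNY 68,676.64 ÷ 4.24780 = AUD 16,167.58
Profit = AUD 16,167.58 − AUD 16,000.00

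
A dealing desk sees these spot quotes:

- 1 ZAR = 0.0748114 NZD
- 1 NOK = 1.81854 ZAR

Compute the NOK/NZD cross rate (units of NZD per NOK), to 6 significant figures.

1 NOK × 1.81854 = 1.81854 ZAR
1.81854 ZAR × 0.0748114 = 0.136048 NZD

NOK/NZD = 0.136048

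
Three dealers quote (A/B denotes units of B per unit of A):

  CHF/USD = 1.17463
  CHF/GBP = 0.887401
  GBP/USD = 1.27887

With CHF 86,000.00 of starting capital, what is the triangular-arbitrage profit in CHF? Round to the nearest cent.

Profitable loop is CHF → USD → GBP → CHF:
CHF 86,000.00 × 1.17463 = USD 101,018.18
USD 101,018.18 ÷ 1.27887 = GBP 78,990.19
GBP 78,990.19 ÷ 0.887401 = CHF 89,012.96
Profit = CHF 89,012.96 − CHF 86,000.00

Profit: CHF 3,012.96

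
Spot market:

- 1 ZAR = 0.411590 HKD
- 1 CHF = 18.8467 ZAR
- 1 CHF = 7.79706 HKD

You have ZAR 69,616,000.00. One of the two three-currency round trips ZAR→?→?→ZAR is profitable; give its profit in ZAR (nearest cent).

Profitable loop is ZAR → CHF → HKD → ZAR:
ZAR 69,616,000.00 ÷ 18.8467 = CHF 3,693,803.16
CHF 3,693,803.16 × 7.79706 = HKD 28,800,804.86
HKD 28,800,804.86 ÷ 0.411590 = ZAR 69,974,500.98
Profit = ZAR 69,974,500.98 − ZAR 69,616,000.00

Profit: ZAR 358,500.98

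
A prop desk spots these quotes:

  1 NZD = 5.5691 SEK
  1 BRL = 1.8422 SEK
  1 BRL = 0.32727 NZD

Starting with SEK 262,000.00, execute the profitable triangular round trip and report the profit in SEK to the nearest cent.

Profit: SEK 2,817.61

Profitable loop is SEK → NZD → BRL → SEK:
SEK 262,000.00 ÷ 5.5691 = NZD 47,045.30
NZD 47,045.30 ÷ 0.32727 = BRL 143,750.74
BRL 143,750.74 × 1.8422 = SEK 264,817.61
Profit = SEK 264,817.61 − SEK 262,000.00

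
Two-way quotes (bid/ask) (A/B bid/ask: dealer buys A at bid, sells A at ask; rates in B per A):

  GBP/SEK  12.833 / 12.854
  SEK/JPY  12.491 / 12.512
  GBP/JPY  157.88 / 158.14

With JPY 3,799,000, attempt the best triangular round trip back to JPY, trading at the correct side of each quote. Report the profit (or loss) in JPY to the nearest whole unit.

Best loop JPY → GBP → SEK → JPY:
JPY 3,799,000 ÷ 158.14 (buy GBP at ask) = GBP 24,023.02
GBP 24,023.02 × 12.833 (sell GBP at bid) = SEK 308,287.38
SEK 308,287.38 × 12.491 (sell SEK at bid) = JPY 3,850,818

Net profit: JPY 51,818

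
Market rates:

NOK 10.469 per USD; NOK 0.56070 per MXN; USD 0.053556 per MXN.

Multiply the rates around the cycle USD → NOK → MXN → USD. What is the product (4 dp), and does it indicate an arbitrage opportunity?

Around USD → NOK → MXN → USD: 1 × 10.469 ÷ 0.56070 × 0.053556 = 0.999960
Product ≈ 1 (deviation 0.004%, within rounding noise).

1.0000 (no arbitrage)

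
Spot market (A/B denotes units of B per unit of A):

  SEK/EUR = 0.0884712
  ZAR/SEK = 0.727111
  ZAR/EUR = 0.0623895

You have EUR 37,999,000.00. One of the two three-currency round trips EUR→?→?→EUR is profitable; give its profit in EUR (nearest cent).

Profitable loop is EUR → ZAR → SEK → EUR:
EUR 37,999,000.00 ÷ 0.0623895 = ZAR 609,060,819.53
ZAR 609,060,819.53 × 0.727111 = SEK 442,854,821.55
SEK 442,854,821.55 × 0.0884712 = EUR 39,179,897.49
Profit = EUR 39,179,897.49 − EUR 37,999,000.00

Profit: EUR 1,180,897.49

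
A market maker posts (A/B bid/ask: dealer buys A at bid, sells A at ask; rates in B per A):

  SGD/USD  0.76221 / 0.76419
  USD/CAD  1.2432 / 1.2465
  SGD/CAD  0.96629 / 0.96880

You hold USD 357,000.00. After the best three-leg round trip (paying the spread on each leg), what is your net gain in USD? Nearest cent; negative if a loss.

Net profit: USD 5,144.65

Best loop USD → SGD → CAD → USD:
USD 357,000.00 ÷ 0.76419 (buy SGD at ask) = SGD 467,161.31
SGD 467,161.31 × 0.96629 (sell SGD at bid) = CAD 451,413.30
CAD 451,413.30 ÷ 1.2465 (buy USD at ask) = USD 362,144.65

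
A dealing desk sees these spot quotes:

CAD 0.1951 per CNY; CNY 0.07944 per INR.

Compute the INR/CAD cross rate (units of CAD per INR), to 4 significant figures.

INR/CAD = 0.01550

1 INR × 0.07944 = 0.07944 CNY
0.07944 CNY × 0.1951 = 0.0154987 CAD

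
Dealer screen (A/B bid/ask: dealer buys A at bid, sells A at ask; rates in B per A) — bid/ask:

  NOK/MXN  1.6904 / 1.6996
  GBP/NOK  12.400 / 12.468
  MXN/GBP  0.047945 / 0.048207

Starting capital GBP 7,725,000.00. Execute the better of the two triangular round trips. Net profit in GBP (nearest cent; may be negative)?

Net profit: GBP 38,418.18

Best loop GBP → NOK → MXN → GBP:
GBP 7,725,000.00 × 12.400 (sell GBP at bid) = NOK 95,790,000.00
NOK 95,790,000.00 × 1.6904 (sell NOK at bid) = MXN 161,923,416.00
MXN 161,923,416.00 × 0.047945 (sell MXN at bid) = GBP 7,763,418.18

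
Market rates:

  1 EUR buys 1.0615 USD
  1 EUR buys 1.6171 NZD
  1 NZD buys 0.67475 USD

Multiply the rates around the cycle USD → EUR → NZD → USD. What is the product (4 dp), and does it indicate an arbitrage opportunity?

Around USD → EUR → NZD → USD: 1 ÷ 1.0615 × 1.6171 × 0.67475 = 1.027921
Product > 1; profitable direction is USD → EUR → NZD → USD.

1.0279 (arbitrage exists)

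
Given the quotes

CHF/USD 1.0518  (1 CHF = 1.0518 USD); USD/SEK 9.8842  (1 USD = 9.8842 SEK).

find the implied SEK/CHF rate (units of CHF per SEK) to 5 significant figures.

1 SEK ÷ 9.8842 = 0.101172 USD
0.101172 USD ÷ 1.0518 = 0.096189 CHF

SEK/CHF = 0.096189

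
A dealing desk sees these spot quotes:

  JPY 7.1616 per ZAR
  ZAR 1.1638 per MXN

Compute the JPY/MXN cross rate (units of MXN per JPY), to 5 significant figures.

1 JPY ÷ 7.1616 = 0.139634 ZAR
0.139634 ZAR ÷ 1.1638 = 0.119981 MXN

JPY/MXN = 0.11998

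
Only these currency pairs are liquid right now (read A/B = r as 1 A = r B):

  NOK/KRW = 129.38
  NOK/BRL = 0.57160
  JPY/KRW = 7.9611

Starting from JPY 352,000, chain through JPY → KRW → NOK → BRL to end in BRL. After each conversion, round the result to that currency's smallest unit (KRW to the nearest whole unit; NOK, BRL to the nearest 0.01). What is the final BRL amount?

JPY 352,000 × 7.9611 = KRW 2,802,307
KRW 2,802,307 ÷ 129.38 = NOK 21,659.51
NOK 21,659.51 × 0.57160 = BRL 12,380.58

BRL 12,380.58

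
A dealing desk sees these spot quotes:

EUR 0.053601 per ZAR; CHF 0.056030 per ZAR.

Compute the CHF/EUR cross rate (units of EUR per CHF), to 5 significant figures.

CHF/EUR = 0.95665

1 CHF ÷ 0.056030 = 17.8476 ZAR
17.8476 ZAR × 0.053601 = 0.956648 EUR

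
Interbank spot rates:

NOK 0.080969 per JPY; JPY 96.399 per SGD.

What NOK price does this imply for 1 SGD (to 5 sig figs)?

SGD/NOK = 7.8053

1 SGD × 96.399 = 96.399 JPY
96.399 JPY × 0.080969 = 7.80533 NOK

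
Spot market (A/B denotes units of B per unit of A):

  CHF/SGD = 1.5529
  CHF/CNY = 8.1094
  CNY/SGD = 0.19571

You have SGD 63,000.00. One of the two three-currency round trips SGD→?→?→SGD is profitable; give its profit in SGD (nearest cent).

Profit: SGD 1,387.09

Profitable loop is SGD → CHF → CNY → SGD:
SGD 63,000.00 ÷ 1.5529 = CHF 40,569.26
CHF 40,569.26 × 8.1094 = CNY 328,992.34
CNY 328,992.34 × 0.19571 = SGD 64,387.09
Profit = SGD 64,387.09 − SGD 63,000.00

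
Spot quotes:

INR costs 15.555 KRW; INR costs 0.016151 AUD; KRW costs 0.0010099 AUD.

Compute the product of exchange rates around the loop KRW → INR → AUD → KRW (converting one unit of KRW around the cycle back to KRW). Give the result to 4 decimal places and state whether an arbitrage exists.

1.0281 (arbitrage exists)

Around KRW → INR → AUD → KRW: 1 ÷ 15.555 × 0.016151 ÷ 0.0010099 = 1.028137
Product > 1; profitable direction is KRW → INR → AUD → KRW.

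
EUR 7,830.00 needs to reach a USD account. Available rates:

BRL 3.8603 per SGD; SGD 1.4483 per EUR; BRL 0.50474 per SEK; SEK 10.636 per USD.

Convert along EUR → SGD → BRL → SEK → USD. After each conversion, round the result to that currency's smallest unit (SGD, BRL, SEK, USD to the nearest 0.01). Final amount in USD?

USD 8,154.46

EUR 7,830.00 × 1.4483 = SGD 11,340.19
SGD 11,340.19 × 3.8603 = BRL 43,776.54
BRL 43,776.54 ÷ 0.50474 = SEK 86,730.87
SEK 86,730.87 ÷ 10.636 = USD 8,154.46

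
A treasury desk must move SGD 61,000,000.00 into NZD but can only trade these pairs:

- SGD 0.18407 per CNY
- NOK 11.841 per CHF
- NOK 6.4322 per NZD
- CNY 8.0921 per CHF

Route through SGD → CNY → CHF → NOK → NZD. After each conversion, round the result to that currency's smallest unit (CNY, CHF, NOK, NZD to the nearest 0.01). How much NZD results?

NZD 75,390,118.01

SGD 61,000,000.00 ÷ 0.18407 = CNY 331,395,664.69
CNY 331,395,664.69 ÷ 8.0921 = CHF 40,952,986.83
CHF 40,952,986.83 × 11.841 = NOK 484,924,317.05
NOK 484,924,317.05 ÷ 6.4322 = NZD 75,390,118.01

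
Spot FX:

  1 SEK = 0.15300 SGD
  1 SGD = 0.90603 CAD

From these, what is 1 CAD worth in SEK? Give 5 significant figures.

CAD/SEK = 7.2138

1 CAD ÷ 0.90603 = 1.10372 SGD
1.10372 SGD ÷ 0.15300 = 7.21383 SEK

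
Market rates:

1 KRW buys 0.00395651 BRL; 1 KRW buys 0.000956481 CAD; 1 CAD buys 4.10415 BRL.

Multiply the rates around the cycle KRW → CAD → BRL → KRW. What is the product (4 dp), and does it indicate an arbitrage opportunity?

0.9922 (arbitrage exists)

Around KRW → CAD → BRL → KRW: 1 × 0.000956481 × 4.10415 ÷ 0.00395651 = 0.992173
Product < 1; profitable direction is KRW → BRL → CAD → KRW.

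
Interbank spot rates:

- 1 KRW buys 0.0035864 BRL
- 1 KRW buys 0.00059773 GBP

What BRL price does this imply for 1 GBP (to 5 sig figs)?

GBP/BRL = 6.0000

1 GBP ÷ 0.00059773 = 1673 KRW
1673 KRW × 0.0035864 = 6.00003 BRL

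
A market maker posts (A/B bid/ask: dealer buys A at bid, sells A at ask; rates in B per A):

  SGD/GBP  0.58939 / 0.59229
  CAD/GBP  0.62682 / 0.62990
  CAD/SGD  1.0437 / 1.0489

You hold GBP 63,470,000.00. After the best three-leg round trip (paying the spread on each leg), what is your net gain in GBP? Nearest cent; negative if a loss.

Net profit: GBP 568,751.71

Best loop GBP → SGD → CAD → GBP:
GBP 63,470,000.00 ÷ 0.59229 (buy SGD at ask) = SGD 107,160,343.75
SGD 107,160,343.75 ÷ 1.0489 (buy CAD at ask) = CAD 102,164,499.71
CAD 102,164,499.71 × 0.62682 (sell CAD at bid) = GBP 64,038,751.71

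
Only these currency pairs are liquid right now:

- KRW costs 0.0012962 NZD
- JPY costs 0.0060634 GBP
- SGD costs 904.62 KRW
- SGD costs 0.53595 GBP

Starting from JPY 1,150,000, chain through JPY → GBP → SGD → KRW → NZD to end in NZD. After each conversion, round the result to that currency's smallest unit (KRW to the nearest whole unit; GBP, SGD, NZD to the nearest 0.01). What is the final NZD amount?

JPY 1,150,000 × 0.0060634 = GBP 6,972.91
GBP 6,972.91 ÷ 0.53595 = SGD 13,010.37
SGD 13,010.37 × 904.62 = KRW 11,769,441
KRW 11,769,441 × 0.0012962 = NZD 15,255.55

NZD 15,255.55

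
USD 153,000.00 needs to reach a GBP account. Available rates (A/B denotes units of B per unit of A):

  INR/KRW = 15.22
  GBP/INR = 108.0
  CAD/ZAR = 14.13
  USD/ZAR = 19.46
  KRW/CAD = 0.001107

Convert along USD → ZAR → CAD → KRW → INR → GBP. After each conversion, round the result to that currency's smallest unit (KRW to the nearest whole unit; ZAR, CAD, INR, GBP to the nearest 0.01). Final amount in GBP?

USD 153,000.00 × 19.46 = ZAR 2,977,380.00
ZAR 2,977,380.00 ÷ 14.13 = CAD 210,713.38
CAD 210,713.38 ÷ 0.001107 = KRW 190,346,323
KRW 190,346,323 ÷ 15.22 = INR 12,506,328.71
INR 12,506,328.71 ÷ 108.0 = GBP 115,799.34

GBP 115,799.34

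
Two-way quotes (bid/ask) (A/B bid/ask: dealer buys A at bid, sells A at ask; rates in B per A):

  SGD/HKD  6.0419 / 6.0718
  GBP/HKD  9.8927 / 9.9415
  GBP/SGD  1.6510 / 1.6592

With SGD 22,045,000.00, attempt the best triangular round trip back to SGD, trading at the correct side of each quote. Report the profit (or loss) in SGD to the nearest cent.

Net profit: SGD 74,677.59

Best loop SGD → HKD → GBP → SGD:
SGD 22,045,000.00 × 6.0419 (sell SGD at bid) = HKD 133,193,685.50
HKD 133,193,685.50 ÷ 9.9415 (buy GBP at ask) = GBP 13,397,745.36
GBP 13,397,745.36 × 1.6510 (sell GBP at bid) = SGD 22,119,677.59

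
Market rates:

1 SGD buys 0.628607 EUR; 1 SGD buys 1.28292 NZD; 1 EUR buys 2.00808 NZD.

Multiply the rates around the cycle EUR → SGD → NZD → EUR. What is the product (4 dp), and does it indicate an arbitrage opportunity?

Around EUR → SGD → NZD → EUR: 1 ÷ 0.628607 × 1.28292 ÷ 2.00808 = 1.016341
Product > 1; profitable direction is EUR → SGD → NZD → EUR.

1.0163 (arbitrage exists)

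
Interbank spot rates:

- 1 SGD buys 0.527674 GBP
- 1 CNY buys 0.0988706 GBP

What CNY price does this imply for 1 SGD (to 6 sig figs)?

SGD/CNY = 5.33702

1 SGD × 0.527674 = 0.527674 GBP
0.527674 GBP ÷ 0.0988706 = 5.33702 CNY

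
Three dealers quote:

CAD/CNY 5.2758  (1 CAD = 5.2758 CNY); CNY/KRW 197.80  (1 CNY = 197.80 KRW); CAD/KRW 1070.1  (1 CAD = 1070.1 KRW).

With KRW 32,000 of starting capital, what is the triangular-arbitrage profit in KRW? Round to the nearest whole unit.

Profitable loop is KRW → CNY → CAD → KRW:
KRW 32,000 ÷ 197.80 = CNY 161.78
CNY 161.78 ÷ 5.2758 = CAD 30.66
CAD 30.66 × 1070.1 = KRW 32,814
Profit = KRW 32,814 − KRW 32,000

Profit: KRW 814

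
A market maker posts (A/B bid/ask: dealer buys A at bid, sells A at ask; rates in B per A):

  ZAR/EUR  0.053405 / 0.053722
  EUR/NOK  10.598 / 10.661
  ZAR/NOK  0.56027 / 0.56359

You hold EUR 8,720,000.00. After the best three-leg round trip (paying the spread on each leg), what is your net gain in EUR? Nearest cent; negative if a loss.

Net profit: EUR 37,074.43

Best loop EUR → NOK → ZAR → EUR:
EUR 8,720,000.00 × 10.598 (sell EUR at bid) = NOK 92,414,560.00
NOK 92,414,560.00 ÷ 0.56359 (buy ZAR at ask) = ZAR 163,974,804.38
ZAR 163,974,804.38 × 0.053405 (sell ZAR at bid) = EUR 8,757,074.43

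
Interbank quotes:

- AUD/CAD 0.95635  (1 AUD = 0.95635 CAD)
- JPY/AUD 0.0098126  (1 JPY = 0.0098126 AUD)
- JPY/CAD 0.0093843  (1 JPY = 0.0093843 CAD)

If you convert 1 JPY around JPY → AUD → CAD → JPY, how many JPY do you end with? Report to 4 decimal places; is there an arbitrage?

1.0000 (no arbitrage)

Around JPY → AUD → CAD → JPY: 1 × 0.0098126 × 0.95635 ÷ 0.0093843 = 0.999998
Product ≈ 1 (deviation 0.000%, within rounding noise).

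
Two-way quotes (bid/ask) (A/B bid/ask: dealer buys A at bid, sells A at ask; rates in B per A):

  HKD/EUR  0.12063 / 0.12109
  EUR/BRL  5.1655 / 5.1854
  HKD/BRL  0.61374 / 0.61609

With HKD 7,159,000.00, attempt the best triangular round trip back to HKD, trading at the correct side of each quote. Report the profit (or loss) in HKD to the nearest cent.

Best loop HKD → EUR → BRL → HKD:
HKD 7,159,000.00 × 0.12063 (sell HKD at bid) = EUR 863,590.17
EUR 863,590.17 × 5.1655 (sell EUR at bid) = BRL 4,460,875.02
BRL 4,460,875.02 ÷ 0.61609 (buy HKD at ask) = HKD 7,240,622.35

Net profit: HKD 81,622.35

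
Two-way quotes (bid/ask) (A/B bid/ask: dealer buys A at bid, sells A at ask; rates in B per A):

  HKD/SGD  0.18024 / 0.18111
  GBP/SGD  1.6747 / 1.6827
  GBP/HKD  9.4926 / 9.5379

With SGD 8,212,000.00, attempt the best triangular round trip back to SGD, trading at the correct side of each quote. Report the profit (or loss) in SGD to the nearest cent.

Net profit: SGD 137,848.69

Best loop SGD → GBP → HKD → SGD:
SGD 8,212,000.00 ÷ 1.6827 (buy GBP at ask) = GBP 4,880,251.98
GBP 4,880,251.98 × 9.4926 (sell GBP at bid) = HKD 46,326,279.91
HKD 46,326,279.91 × 0.18024 (sell HKD at bid) = SGD 8,349,848.69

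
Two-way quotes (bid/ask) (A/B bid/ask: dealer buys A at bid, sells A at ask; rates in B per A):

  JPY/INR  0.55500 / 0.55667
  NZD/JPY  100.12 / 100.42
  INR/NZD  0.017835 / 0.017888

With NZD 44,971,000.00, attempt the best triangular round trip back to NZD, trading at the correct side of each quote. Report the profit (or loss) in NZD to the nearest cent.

Net profit: NZD 2,089.65

Best loop NZD → INR → JPY → NZD:
NZD 44,971,000.00 ÷ 0.017888 (buy INR at ask) = INR 2,514,031,753.13
INR 2,514,031,753.13 ÷ 0.55667 (buy JPY at ask) = JPY 4,516,197,663
JPY 4,516,197,663 ÷ 100.42 (buy NZD at ask) = NZD 44,973,089.65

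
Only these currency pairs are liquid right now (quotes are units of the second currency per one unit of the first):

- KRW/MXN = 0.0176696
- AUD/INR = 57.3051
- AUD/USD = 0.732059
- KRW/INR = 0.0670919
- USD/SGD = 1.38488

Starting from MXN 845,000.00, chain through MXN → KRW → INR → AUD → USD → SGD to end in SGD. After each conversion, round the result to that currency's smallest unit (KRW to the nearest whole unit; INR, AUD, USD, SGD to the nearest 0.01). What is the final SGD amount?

MXN 845,000.00 ÷ 0.0176696 = KRW 47,822,248
KRW 47,822,248 × 0.0670919 = INR 3,208,485.48
INR 3,208,485.48 ÷ 57.3051 = AUD 55,989.53
AUD 55,989.53 × 0.732059 = USD 40,987.64
USD 40,987.64 × 1.38488 = SGD 56,762.96

SGD 56,762.96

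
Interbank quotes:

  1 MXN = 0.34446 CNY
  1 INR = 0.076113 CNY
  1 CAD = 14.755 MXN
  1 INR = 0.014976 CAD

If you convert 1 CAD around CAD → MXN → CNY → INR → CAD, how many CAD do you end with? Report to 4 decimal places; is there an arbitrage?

1.0000 (no arbitrage)

Around CAD → MXN → CNY → INR → CAD: 1 × 14.755 × 0.34446 ÷ 0.076113 × 0.014976 = 1.000035
Product ≈ 1 (deviation 0.003%, within rounding noise).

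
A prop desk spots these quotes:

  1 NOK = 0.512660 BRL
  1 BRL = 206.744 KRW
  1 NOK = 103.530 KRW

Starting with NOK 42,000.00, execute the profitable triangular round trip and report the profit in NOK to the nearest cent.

Profitable loop is NOK → BRL → KRW → NOK:
NOK 42,000.00 × 0.512660 = BRL 21,531.72
BRL 21,531.72 × 206.744 = KRW 4,451,554
KRW 4,451,554 ÷ 103.530 = NOK 42,997.72
Profit = NOK 42,997.72 − NOK 42,000.00

Profit: NOK 997.72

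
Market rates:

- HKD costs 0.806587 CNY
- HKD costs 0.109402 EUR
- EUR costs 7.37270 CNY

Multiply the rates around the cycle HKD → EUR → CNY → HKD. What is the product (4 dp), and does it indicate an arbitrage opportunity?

Around HKD → EUR → CNY → HKD: 1 × 0.109402 × 7.37270 ÷ 0.806587 = 1.000001
Product ≈ 1 (deviation 0.000%, within rounding noise).

1.0000 (no arbitrage)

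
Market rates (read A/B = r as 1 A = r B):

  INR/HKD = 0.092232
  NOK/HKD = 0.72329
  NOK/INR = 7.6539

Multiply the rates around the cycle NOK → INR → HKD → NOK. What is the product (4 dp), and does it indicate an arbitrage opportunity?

Around NOK → INR → HKD → NOK: 1 × 7.6539 × 0.092232 ÷ 0.72329 = 0.976005
Product < 1; profitable direction is NOK → HKD → INR → NOK.

0.9760 (arbitrage exists)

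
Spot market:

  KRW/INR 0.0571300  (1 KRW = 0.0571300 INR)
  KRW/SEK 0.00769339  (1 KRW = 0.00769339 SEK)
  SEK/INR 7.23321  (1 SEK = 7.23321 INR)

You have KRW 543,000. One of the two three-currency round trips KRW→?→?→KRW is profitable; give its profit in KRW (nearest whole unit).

Profit: KRW 14,462

Profitable loop is KRW → INR → SEK → KRW:
KRW 543,000 × 0.0571300 = INR 31,021.59
INR 31,021.59 ÷ 7.23321 = SEK 4,288.77
SEK 4,288.77 ÷ 0.00769339 = KRW 557,462
Profit = KRW 557,462 − KRW 543,000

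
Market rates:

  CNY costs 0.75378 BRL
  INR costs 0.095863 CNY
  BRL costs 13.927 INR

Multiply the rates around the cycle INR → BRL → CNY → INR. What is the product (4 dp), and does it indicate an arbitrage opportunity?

0.9937 (arbitrage exists)

Around INR → BRL → CNY → INR: 1 ÷ 13.927 ÷ 0.75378 ÷ 0.095863 = 0.993681
Product < 1; profitable direction is INR → CNY → BRL → INR.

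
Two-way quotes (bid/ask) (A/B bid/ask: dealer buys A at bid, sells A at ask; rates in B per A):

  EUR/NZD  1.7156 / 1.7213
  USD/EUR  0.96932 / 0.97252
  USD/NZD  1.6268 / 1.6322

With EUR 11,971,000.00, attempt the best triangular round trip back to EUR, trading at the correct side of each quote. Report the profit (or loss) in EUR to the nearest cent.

Net profit: EUR 225,641.78

Best loop EUR → NZD → USD → EUR:
EUR 11,971,000.00 × 1.7156 (sell EUR at bid) = NZD 20,537,447.60
NZD 20,537,447.60 ÷ 1.6322 (buy USD at ask) = USD 12,582,678.35
USD 12,582,678.35 × 0.96932 (sell USD at bid) = EUR 12,196,641.78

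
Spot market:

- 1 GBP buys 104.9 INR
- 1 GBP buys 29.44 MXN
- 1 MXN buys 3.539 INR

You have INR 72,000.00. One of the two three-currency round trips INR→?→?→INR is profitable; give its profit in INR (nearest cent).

Profit: INR 491.92

Profitable loop is INR → MXN → GBP → INR:
INR 72,000.00 ÷ 3.539 = MXN 20,344.73
MXN 20,344.73 ÷ 29.44 = GBP 691.06
GBP 691.06 × 104.9 = INR 72,491.92
Profit = INR 72,491.92 − INR 72,000.00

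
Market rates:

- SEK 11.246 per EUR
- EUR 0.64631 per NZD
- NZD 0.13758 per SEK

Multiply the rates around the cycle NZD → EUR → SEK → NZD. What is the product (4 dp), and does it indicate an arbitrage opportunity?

1.0000 (no arbitrage)

Around NZD → EUR → SEK → NZD: 1 × 0.64631 × 11.246 × 0.13758 = 0.999987
Product ≈ 1 (deviation 0.001%, within rounding noise).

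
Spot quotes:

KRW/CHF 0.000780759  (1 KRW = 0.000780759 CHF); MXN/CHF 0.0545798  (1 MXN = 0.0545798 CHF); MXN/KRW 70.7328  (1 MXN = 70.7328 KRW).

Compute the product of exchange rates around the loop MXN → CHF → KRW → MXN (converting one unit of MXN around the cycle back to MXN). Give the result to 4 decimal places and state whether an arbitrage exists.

0.9883 (arbitrage exists)

Around MXN → CHF → KRW → MXN: 1 × 0.0545798 ÷ 0.000780759 ÷ 70.7328 = 0.988312
Product < 1; profitable direction is MXN → KRW → CHF → MXN.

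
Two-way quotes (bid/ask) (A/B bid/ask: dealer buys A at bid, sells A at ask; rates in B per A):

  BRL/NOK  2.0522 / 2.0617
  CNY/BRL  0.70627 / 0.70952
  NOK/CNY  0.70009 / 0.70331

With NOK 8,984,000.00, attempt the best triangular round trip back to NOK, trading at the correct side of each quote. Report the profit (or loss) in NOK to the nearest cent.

Net profit: NOK 132,204.52

Best loop NOK → CNY → BRL → NOK:
NOK 8,984,000.00 × 0.70009 (sell NOK at bid) = CNY 6,289,608.56
CNY 6,289,608.56 × 0.70627 (sell CNY at bid) = BRL 4,442,161.84
BRL 4,442,161.84 × 2.0522 (sell BRL at bid) = NOK 9,116,204.52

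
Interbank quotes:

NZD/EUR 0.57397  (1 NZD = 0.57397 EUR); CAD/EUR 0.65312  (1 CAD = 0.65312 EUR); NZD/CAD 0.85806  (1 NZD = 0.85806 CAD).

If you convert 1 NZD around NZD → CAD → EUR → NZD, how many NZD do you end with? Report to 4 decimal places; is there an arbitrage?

0.9764 (arbitrage exists)

Around NZD → CAD → EUR → NZD: 1 × 0.85806 × 0.65312 ÷ 0.57397 = 0.976386
Product < 1; profitable direction is NZD → EUR → CAD → NZD.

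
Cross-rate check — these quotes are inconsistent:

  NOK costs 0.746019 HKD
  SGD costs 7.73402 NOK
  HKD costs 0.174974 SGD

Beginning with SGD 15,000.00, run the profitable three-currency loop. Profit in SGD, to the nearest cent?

Profit: SGD 143.28

Profitable loop is SGD → NOK → HKD → SGD:
SGD 15,000.00 × 7.73402 = NOK 116,010.30
NOK 116,010.30 × 0.746019 = HKD 86,545.89
HKD 86,545.89 × 0.174974 = SGD 15,143.28
Profit = SGD 15,143.28 − SGD 15,000.00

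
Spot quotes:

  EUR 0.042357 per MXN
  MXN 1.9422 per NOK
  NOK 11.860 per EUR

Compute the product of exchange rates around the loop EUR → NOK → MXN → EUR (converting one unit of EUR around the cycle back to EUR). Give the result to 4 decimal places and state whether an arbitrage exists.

Around EUR → NOK → MXN → EUR: 1 × 11.860 × 1.9422 × 0.042357 = 0.975672
Product < 1; profitable direction is EUR → MXN → NOK → EUR.

0.9757 (arbitrage exists)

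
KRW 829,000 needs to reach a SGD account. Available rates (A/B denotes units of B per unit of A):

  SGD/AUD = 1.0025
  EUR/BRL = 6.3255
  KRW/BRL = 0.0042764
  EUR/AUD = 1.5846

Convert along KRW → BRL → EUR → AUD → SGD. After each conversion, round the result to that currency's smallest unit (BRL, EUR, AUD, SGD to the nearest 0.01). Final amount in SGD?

KRW 829,000 × 0.0042764 = BRL 3,545.14
BRL 3,545.14 ÷ 6.3255 = EUR 560.45
EUR 560.45 × 1.5846 = AUD 888.09
AUD 888.09 ÷ 1.0025 = SGD 885.88

SGD 885.88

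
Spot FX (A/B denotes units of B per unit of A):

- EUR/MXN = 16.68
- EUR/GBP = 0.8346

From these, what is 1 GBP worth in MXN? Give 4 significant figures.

1 GBP ÷ 0.8346 = 1.19818 EUR
1.19818 EUR × 16.68 = 19.9856 MXN

GBP/MXN = 19.99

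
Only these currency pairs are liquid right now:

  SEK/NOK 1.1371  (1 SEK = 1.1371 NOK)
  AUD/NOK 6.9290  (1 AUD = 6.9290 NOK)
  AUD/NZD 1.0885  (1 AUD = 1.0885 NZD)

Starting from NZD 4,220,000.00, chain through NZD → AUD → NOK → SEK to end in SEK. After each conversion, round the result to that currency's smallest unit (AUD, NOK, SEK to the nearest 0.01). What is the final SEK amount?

NZD 4,220,000.00 ÷ 1.0885 = AUD 3,876,894.81
AUD 3,876,894.81 × 6.9290 = NOK 26,863,004.14
NOK 26,863,004.14 ÷ 1.1371 = SEK 23,624,135.20

SEK 23,624,135.20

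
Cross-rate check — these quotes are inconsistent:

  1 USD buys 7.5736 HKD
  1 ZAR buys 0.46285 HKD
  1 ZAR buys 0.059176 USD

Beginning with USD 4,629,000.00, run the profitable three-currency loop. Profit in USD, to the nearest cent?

Profit: USD 151,567.77

Profitable loop is USD → ZAR → HKD → USD:
USD 4,629,000.00 ÷ 0.059176 = ZAR 78,224,280.11
ZAR 78,224,280.11 × 0.46285 = HKD 36,206,108.05
HKD 36,206,108.05 ÷ 7.5736 = USD 4,780,567.77
Profit = USD 4,780,567.77 − USD 4,629,000.00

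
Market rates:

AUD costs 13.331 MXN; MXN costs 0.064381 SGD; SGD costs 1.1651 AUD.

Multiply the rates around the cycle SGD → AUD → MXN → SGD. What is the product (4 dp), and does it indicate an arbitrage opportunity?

1.0000 (no arbitrage)

Around SGD → AUD → MXN → SGD: 1 × 1.1651 × 13.331 × 0.064381 = 0.999962
Product ≈ 1 (deviation 0.004%, within rounding noise).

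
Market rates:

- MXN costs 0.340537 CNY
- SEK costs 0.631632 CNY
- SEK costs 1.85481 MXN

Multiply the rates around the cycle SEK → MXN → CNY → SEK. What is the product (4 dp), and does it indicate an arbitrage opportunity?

Around SEK → MXN → CNY → SEK: 1 × 1.85481 × 0.340537 ÷ 0.631632 = 0.999999
Product ≈ 1 (deviation 0.000%, within rounding noise).

1.0000 (no arbitrage)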